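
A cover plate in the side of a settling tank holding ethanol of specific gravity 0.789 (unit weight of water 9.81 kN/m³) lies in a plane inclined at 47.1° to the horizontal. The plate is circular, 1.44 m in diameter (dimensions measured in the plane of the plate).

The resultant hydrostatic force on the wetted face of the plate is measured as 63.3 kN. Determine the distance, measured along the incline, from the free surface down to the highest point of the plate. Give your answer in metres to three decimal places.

y_top ≈ 6.135 m

γ = 0.789 × 9.81 = 7.74009 kN/m³.
A = π(0.72)² = 1.6286 m².
From F = γ·h_c·A, the centroid depth is h_c = 63.3/(7.74009 × 1.6286) = 5.02161 m.
Let θ = 47.1° be the plate's angle to the horizontal; measure y along the incline from where the plane meets the free surface. Vertical depth h = y·sinθ with sinθ = 0.732543.
Along the incline, y_c = h_c/sinθ = 5.02161/0.732543 = 6.85504 m.
The centroid is at the centre, 0.72 m below the top of the plate, so the highest point sits at y_top = 6.85504 − 0.72 = 6.13504 m along the incline.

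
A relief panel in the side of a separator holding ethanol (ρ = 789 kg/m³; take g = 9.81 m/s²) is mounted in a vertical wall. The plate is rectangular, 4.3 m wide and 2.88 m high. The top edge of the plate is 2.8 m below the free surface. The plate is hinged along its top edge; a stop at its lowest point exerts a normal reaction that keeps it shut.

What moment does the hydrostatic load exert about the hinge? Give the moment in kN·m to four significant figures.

γ = ρg = 789 × 9.81 / 1000 = 7.74009 kN/m³.
The centroid lies 2.88/2 = 1.44 m below the top edge, so the centroid depth is h_c = 2.8 + 1.44 = 4.24 m.
A = 4.3 × 2.88 = 12.384 m².
Resultant F = γ·h_c·A = 7.74009 × 4.24 × 12.384 = 406.418 kN.
I_c = b·h³/12 = 4.3 × 2.88³/12 = 8.55982 m⁴.
Centre of pressure: y_p = y_c + I_c/(y_c·A) = 4.24 + 8.55982/(4.24 × 12.384) = 4.24 + 0.163019 = 4.40302 m along the plane.
The resultant acts 1.44 + 0.163019 = 1.60302 m (along the plate) below the hinge at the top edge, so the moment about the hinge is M = F × 1.60302 = 406.418 × 1.60302 = 651.496 kN·m.

M ≈ 651.5 kN·m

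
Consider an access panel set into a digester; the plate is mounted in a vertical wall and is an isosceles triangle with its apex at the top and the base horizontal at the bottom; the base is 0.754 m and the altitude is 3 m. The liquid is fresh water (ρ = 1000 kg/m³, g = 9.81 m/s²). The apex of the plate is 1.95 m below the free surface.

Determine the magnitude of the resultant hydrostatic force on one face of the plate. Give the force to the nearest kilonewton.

F ≈ 44 kN

γ = ρg = 1000 × 9.81 = 9810 N/m³ = 9.81 kN/m³.
With the apex up, the centroid sits 2h/3 = 2 × 3/3 = 2 m below the apex, so the centroid depth is h_c = 1.95 + 2 = 3.95 m.
A = ½ × 0.754 × 3 = 1.131 m².
Resultant F = γ·h_c·A = 9.81 × 3.95 × 1.131 = 43.8257 kN.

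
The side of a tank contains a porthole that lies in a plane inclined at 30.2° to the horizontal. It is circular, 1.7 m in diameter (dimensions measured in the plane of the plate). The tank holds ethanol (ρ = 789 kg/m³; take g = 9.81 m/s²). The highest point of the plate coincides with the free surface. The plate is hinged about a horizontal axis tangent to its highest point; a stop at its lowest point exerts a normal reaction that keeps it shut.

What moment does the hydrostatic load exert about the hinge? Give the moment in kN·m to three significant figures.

M ≈ 7.98 kN·m

γ = ρg = 789 × 9.81 / 1000 = 7.74009 kN/m³.
Let θ = 30.2° be the plate's angle to the horizontal; measure y along the incline from where the plane meets the free surface. Vertical depth h = y·sinθ with sinθ = 0.503020.
The centroid is at the centre, 0.85 m below the top of the plate, so y_c = 0.85 m and h_c = 0.85 × 0.503020 = 0.427567 m.
A = π(0.85)² = 2.2698 m².
Resultant F = γ·h_c·A = 7.74009 × 0.427567 × 2.2698 = 7.51169 kN.
I_c = πr⁴/4 = π × 0.85⁴/4 = 0.409983 m⁴.
Centre of pressure: y_p = y_c + I_c/(y_c·A) = 0.85 + 0.409983/(0.85 × 2.2698) = 0.85 + 0.2125 = 1.0625 m along the plane.
The resultant acts 0.85 + 0.2125 = 1.0625 m (along the plate) below the hinge at the top edge, so the moment about the hinge is M = F × 1.0625 = 7.51169 × 1.0625 = 7.98117 kN·m.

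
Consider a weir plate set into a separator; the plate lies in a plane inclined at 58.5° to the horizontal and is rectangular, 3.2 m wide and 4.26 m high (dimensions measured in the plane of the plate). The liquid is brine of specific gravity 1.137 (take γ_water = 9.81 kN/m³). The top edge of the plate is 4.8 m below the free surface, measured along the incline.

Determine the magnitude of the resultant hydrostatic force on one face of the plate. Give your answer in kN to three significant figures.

F ≈ 898 kN

γ = 1.137 × 9.81 = 11.15397 kN/m³.
Let θ = 58.5° be the plate's angle to the horizontal; measure y along the incline from where the plane meets the free surface. Vertical depth h = y·sinθ with sinθ = 0.852640.
The centroid lies 4.26/2 = 2.13 m below the top edge, so y_c = 4.8 + 2.13 = 6.93 m and h_c = 6.93 × 0.852640 = 5.9088 m.
A = 3.2 × 4.26 = 13.632 m².
Resultant F = γ·h_c·A = 11.15397 × 5.9088 × 13.632 = 898.438 kN.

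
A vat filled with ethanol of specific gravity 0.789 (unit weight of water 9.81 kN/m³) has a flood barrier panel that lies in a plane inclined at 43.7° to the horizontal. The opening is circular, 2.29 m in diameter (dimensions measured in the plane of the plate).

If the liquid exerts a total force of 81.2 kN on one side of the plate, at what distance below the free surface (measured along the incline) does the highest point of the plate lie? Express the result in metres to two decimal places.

y_top ≈ 2.54 m

γ = 0.789 × 9.81 = 7.74009 kN/m³.
A = π(1.145)² = 4.11871 m².
From F = γ·h_c·A, the centroid depth is h_c = 81.2/(7.74009 × 4.11871) = 2.54712 m.
Let θ = 43.7° be the plate's angle to the horizontal; measure y along the incline from where the plane meets the free surface. Vertical depth h = y·sinθ with sinθ = 0.690882.
Along the incline, y_c = h_c/sinθ = 2.54712/0.690882 = 3.68677 m.
The centroid is at the centre, 1.145 m below the top of the plate, so the highest point sits at y_top = 3.68677 − 1.145 = 2.54177 m along the incline.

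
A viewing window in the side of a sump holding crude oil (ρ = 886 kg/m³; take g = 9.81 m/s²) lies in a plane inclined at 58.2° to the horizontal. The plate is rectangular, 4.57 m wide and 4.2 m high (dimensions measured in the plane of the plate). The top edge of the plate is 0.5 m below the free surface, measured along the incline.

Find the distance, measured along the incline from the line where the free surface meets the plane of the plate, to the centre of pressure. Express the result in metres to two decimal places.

y_p = 3.17 m

γ = ρg = 886 × 9.81 / 1000 = 8.69166 kN/m³.
Let θ = 58.2° be the plate's angle to the horizontal; measure y along the incline from where the plane meets the free surface. Vertical depth h = y·sinθ with sinθ = 0.849893.
The centroid lies 4.2/2 = 2.1 m below the top edge, so y_c = 0.5 + 2.1 = 2.6 m and h_c = 2.6 × 0.849893 = 2.20972 m.
A = 4.57 × 4.2 = 19.194 m².
Resultant F = γ·h_c·A = 8.69166 × 2.20972 × 19.194 = 368.643 kN.
I_c = b·h³/12 = 4.57 × 4.2³/12 = 28.2152 m⁴.
Centre of pressure: y_p = y_c + I_c/(y_c·A) = 2.6 + 28.2152/(2.6 × 19.194) = 2.6 + 0.565385 = 3.16539 m along the plane.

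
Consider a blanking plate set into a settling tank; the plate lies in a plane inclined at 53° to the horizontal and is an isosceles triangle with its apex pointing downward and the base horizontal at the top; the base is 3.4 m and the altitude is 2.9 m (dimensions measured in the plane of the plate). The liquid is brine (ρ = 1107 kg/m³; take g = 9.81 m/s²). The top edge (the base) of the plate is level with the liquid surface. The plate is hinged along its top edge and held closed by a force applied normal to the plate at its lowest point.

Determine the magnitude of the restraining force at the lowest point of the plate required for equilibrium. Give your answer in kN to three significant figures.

P ≈ 20.7 kN

γ = ρg = 1107 × 9.81 / 1000 = 10.85967 kN/m³.
Let θ = 53° be the plate's angle to the horizontal; measure y along the incline from where the plane meets the free surface. Vertical depth h = y·sinθ with sinθ = 0.798636.
With the apex down, the centroid sits h/3 = 2.9/3 = 0.966667 m below the base (the top edge), so y_c = 0.966667 m and h_c = 0.966667 × 0.798636 = 0.772015 m.
A = ½ × 3.4 × 2.9 = 4.93 m².
Resultant F = γ·h_c·A = 10.85967 × 0.772015 × 4.93 = 41.3323 kN.
I_c = b·h³/36 = 3.4 × 2.9³/36 = 2.30341 m⁴.
Centre of pressure: y_p = y_c + I_c/(y_c·A) = 0.966667 + 2.30341/(0.966667 × 4.93) = 0.966667 + 0.483334 = 1.45 m along the plane.
The resultant acts 0.966667 + 0.483334 = 1.45 m (along the plate) below the hinge at the top edge, so the moment about the hinge is M = F × 1.45 = 41.3323 × 1.45 = 59.9318 kN·m.
A normal force at the bottom, 2.9 m from the hinge, must supply this moment: P = 59.9318/2.9 = 20.6661 kN.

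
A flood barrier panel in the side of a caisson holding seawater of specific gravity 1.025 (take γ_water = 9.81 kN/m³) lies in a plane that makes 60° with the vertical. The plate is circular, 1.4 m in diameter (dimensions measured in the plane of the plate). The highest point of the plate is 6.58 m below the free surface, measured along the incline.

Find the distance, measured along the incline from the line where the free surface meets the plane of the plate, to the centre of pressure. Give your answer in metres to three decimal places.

y_p = 7.297 m

γ = 1.025 × 9.81 = 10.05525 kN/m³.
The plate makes 60° with the vertical, i.e. θ = 90° − 60° = 30° to the horizontal. Measuring y along the incline from the free-surface line, vertical depth h = y·sinθ with sinθ = 0.500000.
The centroid is at the centre, 0.7 m below the top of the plate, so y_c = 6.58 + 0.7 = 7.28 m and h_c = 7.28 × 0.500000 = 3.64 m.
A = π(0.7)² = 1.53938 m².
Resultant F = γ·h_c·A = 10.05525 × 3.64 × 1.53938 = 56.343 kN.
I_c = πr⁴/4 = π × 0.7⁴/4 = 0.188574 m⁴.
Centre of pressure: y_p = y_c + I_c/(y_c·A) = 7.28 + 0.188574/(7.28 × 1.53938) = 7.28 + 0.0168269 = 7.29683 m along the plane.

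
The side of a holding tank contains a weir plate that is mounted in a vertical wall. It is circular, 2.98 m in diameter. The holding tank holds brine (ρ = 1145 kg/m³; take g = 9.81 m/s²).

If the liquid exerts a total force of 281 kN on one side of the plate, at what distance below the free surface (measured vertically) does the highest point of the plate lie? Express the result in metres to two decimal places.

d_top ≈ 2.10 m

γ = ρg = 1145 × 9.81 / 1000 = 11.23245 kN/m³.
A = π(1.49)² = 6.97465 m².
From F = γ·h_c·A, the centroid depth is h_c = 281/(11.23245 × 6.97465) = 3.58682 m.
The centroid is at the centre, 1.49 m below the top of the plate, so the highest point sits at h_top = 3.58682 − 1.49 = 2.09682 m below the surface.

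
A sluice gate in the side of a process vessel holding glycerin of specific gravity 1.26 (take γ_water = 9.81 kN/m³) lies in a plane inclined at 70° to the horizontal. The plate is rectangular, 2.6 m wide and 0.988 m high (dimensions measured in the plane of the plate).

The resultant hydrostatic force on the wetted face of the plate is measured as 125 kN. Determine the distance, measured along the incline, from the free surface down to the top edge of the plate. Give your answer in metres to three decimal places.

γ = 1.26 × 9.81 = 12.3606 kN/m³.
A = 2.6 × 0.988 = 2.5688 m².
From F = γ·h_c·A, the centroid depth is h_c = 125/(12.3606 × 2.5688) = 3.93677 m.
Let θ = 70° be the plate's angle to the horizontal; measure y along the incline from where the plane meets the free surface. Vertical depth h = y·sinθ with sinθ = 0.939693.
Along the incline, y_c = h_c/sinθ = 3.93677/0.939693 = 4.18942 m.
The centroid lies 0.988/2 = 0.494 m below the top edge, so the top edge sits at y_top = 4.18942 − 0.494 = 3.69542 m along the incline.

y_top ≈ 3.695 m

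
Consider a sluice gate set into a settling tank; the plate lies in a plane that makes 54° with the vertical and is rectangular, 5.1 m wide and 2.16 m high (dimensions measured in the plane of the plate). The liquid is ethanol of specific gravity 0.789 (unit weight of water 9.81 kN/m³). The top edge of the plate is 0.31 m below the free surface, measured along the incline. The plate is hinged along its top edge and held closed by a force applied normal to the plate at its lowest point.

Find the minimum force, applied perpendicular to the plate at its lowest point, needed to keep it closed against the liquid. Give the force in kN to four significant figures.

P ≈ 43.85 kN

γ = 0.789 × 9.81 = 7.74009 kN/m³.
The plate makes 54° with the vertical, i.e. θ = 90° − 54° = 36° to the horizontal. Measuring y along the incline from the free-surface line, vertical depth h = y·sinθ with sinθ = 0.587785.
The centroid lies 2.16/2 = 1.08 m below the top edge, so y_c = 0.31 + 1.08 = 1.39 m and h_c = 1.39 × 0.587785 = 0.817021 m.
A = 5.1 × 2.16 = 11.016 m².
Resultant F = γ·h_c·A = 7.74009 × 0.817021 × 11.016 = 69.6632 kN.
I_c = b·h³/12 = 5.1 × 2.16³/12 = 4.28302 m⁴.
Centre of pressure: y_p = y_c + I_c/(y_c·A) = 1.39 + 4.28302/(1.39 × 11.016) = 1.39 + 0.279712 = 1.66971 m along the plane.
The resultant acts 1.08 + 0.279712 = 1.35971 m (along the plate) below the hinge at the top edge, so the moment about the hinge is M = F × 1.35971 = 69.6632 × 1.35971 = 94.7217 kN·m.
A normal force at the bottom, 2.16 m from the hinge, must supply this moment: P = 94.7217/2.16 = 43.8526 kN.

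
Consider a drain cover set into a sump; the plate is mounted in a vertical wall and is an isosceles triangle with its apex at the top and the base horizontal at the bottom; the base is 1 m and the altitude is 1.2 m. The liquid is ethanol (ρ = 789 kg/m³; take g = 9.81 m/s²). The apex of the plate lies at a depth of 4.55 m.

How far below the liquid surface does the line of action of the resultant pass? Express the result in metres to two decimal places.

h_p = 5.36 m

γ = ρg = 789 × 9.81 / 1000 = 7.74009 kN/m³.
With the apex up, the centroid sits 2h/3 = 2 × 1.2/3 = 0.8 m below the apex, so the centroid depth is h_c = 4.55 + 0.8 = 5.35 m.
A = ½ × 1 × 1.2 = 0.6 m².
Resultant F = γ·h_c·A = 7.74009 × 5.35 × 0.6 = 24.8457 kN.
I_c = b·h³/36 = 1 × 1.2³/36 = 0.048 m⁴.
Centre of pressure: y_p = y_c + I_c/(y_c·A) = 5.35 + 0.048/(5.35 × 0.6) = 5.35 + 0.0149533 = 5.36495 m along the plane.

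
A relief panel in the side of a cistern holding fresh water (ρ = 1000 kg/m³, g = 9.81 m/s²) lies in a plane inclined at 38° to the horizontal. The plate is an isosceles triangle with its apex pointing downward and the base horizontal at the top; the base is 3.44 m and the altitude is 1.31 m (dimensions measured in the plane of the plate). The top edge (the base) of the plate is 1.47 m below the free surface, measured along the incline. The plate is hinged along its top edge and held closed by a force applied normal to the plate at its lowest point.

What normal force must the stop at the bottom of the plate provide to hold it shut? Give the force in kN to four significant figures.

γ = ρg = 1000 × 9.81 = 9810 N/m³ = 9.81 kN/m³.
Let θ = 38° be the plate's angle to the horizontal; measure y along the incline from where the plane meets the free surface. Vertical depth h = y·sinθ with sinθ = 0.615661.
With the apex down, the centroid sits h/3 = 1.31/3 = 0.436667 m below the base (the top edge), so y_c = 1.47 + 0.436667 = 1.90667 m and h_c = 1.90667 × 0.615661 = 1.17386 m.
A = ½ × 3.44 × 1.31 = 2.2532 m².
Resultant F = γ·h_c·A = 9.81 × 1.17386 × 2.2532 = 25.9469 kN.
I_c = b·h³/36 = 3.44 × 1.31³/36 = 0.214818 m⁴.
Centre of pressure: y_p = y_c + I_c/(y_c·A) = 1.90667 + 0.214818/(1.90667 × 2.2532) = 1.90667 + 0.0500029 = 1.95667 m along the plane.
The resultant acts 0.436667 + 0.0500029 = 0.48667 m (along the plate) below the hinge at the top edge, so the moment about the hinge is M = F × 0.48667 = 25.9469 × 0.48667 = 12.6276 kN·m.
A normal force at the bottom, 1.31 m from the hinge, must supply this moment: P = 12.6276/1.31 = 9.63939 kN.

P ≈ 9.639 kN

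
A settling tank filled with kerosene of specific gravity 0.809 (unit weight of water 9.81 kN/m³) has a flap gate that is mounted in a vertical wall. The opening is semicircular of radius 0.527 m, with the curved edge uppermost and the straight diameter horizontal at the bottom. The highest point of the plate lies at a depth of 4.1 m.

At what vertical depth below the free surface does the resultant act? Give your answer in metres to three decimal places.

h_p = 4.408 m

γ = 0.809 × 9.81 = 7.93629 kN/m³.
The centroid lies 4r/(3π) = 0.223666 m above the diameter, so r − 4r/(3π) = 0.527 − 0.223666 = 0.303334 m below the topmost point, so the centroid depth is h_c = 4.1 + 0.303334 = 4.40333 m.
A = πr²/2 = π × 0.527²/2 = 0.436256 m².
Resultant F = γ·h_c·A = 7.93629 × 4.40333 × 0.436256 = 15.2454 kN.
I_c = (π/8 − 8/(9π))·r⁴ = 0.109757 × 0.527⁴ = 0.00846593 m⁴.
Centre of pressure: y_p = y_c + I_c/(y_c·A) = 4.40333 + 0.00846593/(4.40333 × 0.436256) = 4.40333 + 0.00440709 = 4.40774 m along the plane.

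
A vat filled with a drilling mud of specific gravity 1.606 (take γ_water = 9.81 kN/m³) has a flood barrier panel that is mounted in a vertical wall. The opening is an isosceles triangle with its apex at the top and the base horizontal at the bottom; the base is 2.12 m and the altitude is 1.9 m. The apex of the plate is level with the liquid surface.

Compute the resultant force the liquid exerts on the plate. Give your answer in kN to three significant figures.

F ≈ 40.2 kN

γ = 1.606 × 9.81 = 15.75486 kN/m³.
With the apex up, the centroid sits 2h/3 = 2 × 1.9/3 = 1.26667 m below the apex, so the centroid depth is h_c = 1.26667 m.
A = ½ × 2.12 × 1.9 = 2.014 m².
Resultant F = γ·h_c·A = 15.75486 × 1.26667 × 2.014 = 40.1918 kN.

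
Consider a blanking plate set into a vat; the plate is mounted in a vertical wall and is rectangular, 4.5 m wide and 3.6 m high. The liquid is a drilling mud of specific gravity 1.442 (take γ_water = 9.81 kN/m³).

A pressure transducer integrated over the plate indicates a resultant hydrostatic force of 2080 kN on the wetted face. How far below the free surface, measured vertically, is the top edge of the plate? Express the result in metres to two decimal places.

d_top ≈ 7.28 m

γ = 1.442 × 9.81 = 14.14602 kN/m³.
A = 4.5 × 3.6 = 16.2 m².
From F = γ·h_c·A, the centroid depth is h_c = 2080/(14.14602 × 16.2) = 9.07641 m.
The centroid lies 3.6/2 = 1.8 m below the top edge, so the top edge sits at h_top = 9.07641 − 1.8 = 7.27641 m below the surface.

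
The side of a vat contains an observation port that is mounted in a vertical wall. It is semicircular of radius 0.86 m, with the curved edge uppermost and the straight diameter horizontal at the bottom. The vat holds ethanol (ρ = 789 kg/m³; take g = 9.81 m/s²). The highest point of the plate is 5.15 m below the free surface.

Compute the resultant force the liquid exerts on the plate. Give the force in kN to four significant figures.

F ≈ 50.76 kN

γ = ρg = 789 × 9.81 / 1000 = 7.74009 kN/m³.
The centroid lies 4r/(3π) = 0.364995 m above the diameter, so r − 4r/(3π) = 0.86 − 0.364995 = 0.495005 m below the topmost point, so the centroid depth is h_c = 5.15 + 0.495005 = 5.64501 m.
A = πr²/2 = π × 0.86²/2 = 1.16176 m².
Resultant F = γ·h_c·A = 7.74009 × 5.64501 × 1.16176 = 50.7606 kN.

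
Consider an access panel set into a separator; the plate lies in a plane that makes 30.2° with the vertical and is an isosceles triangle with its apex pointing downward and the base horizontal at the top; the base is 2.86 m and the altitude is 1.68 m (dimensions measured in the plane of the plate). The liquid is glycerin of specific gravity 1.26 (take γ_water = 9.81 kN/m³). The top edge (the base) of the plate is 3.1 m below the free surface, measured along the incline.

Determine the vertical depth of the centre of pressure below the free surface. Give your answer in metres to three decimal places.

h_p = 3.200 m

γ = 1.26 × 9.81 = 12.3606 kN/m³.
The plate makes 30.2° with the vertical, i.e. θ = 90° − 30.2° = 59.8° to the horizontal. Measuring y along the incline from the free-surface line, vertical depth h = y·sinθ with sinθ = 0.864275.
With the apex down, the centroid sits h/3 = 1.68/3 = 0.56 m below the base (the top edge), so y_c = 3.1 + 0.56 = 3.66 m and h_c = 3.66 × 0.864275 = 3.16325 m.
A = ½ × 2.86 × 1.68 = 2.4024 m².
Resultant F = γ·h_c·A = 12.3606 × 3.16325 × 2.4024 = 93.933 kN.
I_c = b·h³/36 = 2.86 × 1.68³/36 = 0.376696 m⁴.
Centre of pressure: y_p = y_c + I_c/(y_c·A) = 3.66 + 0.376696/(3.66 × 2.4024) = 3.66 + 0.0428415 = 3.70284 m along the plane.
Vertically, h_p = y_p·sinθ = 3.70284 × 0.864275 = 3.20027 m.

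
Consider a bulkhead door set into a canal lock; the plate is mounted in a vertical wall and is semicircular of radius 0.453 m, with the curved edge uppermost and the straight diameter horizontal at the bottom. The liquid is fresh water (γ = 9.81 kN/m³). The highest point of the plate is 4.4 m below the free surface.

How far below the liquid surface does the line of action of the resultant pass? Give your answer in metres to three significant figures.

γ = 9.81 kN/m³.
The centroid lies 4r/(3π) = 0.192259 m above the diameter, so r − 4r/(3π) = 0.453 − 0.192259 = 0.260741 m below the topmost point, so the centroid depth is h_c = 4.4 + 0.260741 = 4.66074 m.
A = πr²/2 = π × 0.453²/2 = 0.322342 m².
Resultant F = γ·h_c·A = 9.81 × 4.66074 × 0.322342 = 14.7381 kN.
I_c = (π/8 − 8/(9π))·r⁴ = 0.109757 × 0.453⁴ = 0.00462195 m⁴.
Centre of pressure: y_p = y_c + I_c/(y_c·A) = 4.66074 + 0.00462195/(4.66074 × 0.322342) = 4.66074 + 0.00307648 = 4.66382 m along the plane.

h_p = 4.66 m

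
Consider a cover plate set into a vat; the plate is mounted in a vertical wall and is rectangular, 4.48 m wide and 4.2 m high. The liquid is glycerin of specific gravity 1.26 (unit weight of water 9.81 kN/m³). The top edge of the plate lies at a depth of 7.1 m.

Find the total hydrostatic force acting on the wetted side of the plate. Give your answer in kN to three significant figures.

F ≈ 2140 kN

γ = 1.26 × 9.81 = 12.3606 kN/m³.
The centroid lies 4.2/2 = 2.1 m below the top edge, so the centroid depth is h_c = 7.1 + 2.1 = 9.2 m.
A = 4.48 × 4.2 = 18.816 m².
Resultant F = γ·h_c·A = 12.3606 × 9.2 × 18.816 = 2139.71 kN.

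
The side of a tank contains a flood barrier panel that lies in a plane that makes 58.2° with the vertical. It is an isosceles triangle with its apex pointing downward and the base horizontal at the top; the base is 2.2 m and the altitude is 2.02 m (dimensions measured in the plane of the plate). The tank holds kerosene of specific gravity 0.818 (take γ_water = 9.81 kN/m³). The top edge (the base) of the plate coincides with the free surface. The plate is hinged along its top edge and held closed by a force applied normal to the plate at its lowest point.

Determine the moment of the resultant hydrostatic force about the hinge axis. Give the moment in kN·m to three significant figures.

M ≈ 6.39 kN·m

γ = 0.818 × 9.81 = 8.02458 kN/m³.
The plate makes 58.2° with the vertical, i.e. θ = 90° − 58.2° = 31.8° to the horizontal. Measuring y along the incline from the free-surface line, vertical depth h = y·sinθ with sinθ = 0.526956.
With the apex down, the centroid sits h/3 = 2.02/3 = 0.673333 m below the base (the top edge), so y_c = 0.673333 m and h_c = 0.673333 × 0.526956 = 0.354817 m.
A = ½ × 2.2 × 2.02 = 2.222 m².
Resultant F = γ·h_c·A = 8.02458 × 0.354817 × 2.222 = 6.32661 kN.
I_c = b·h³/36 = 2.2 × 2.02³/36 = 0.503703 m⁴.
Centre of pressure: y_p = y_c + I_c/(y_c·A) = 0.673333 + 0.503703/(0.673333 × 2.222) = 0.673333 + 0.336667 = 1.01 m along the plane.
The resultant acts 0.673333 + 0.336667 = 1.01 m (along the plate) below the hinge at the top edge, so the moment about the hinge is M = F × 1.01 = 6.32661 × 1.01 = 6.38988 kN·m.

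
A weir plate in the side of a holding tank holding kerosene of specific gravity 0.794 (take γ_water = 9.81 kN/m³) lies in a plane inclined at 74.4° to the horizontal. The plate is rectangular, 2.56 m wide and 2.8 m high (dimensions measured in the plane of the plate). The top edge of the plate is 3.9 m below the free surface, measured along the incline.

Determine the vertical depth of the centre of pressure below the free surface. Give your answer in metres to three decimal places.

γ = 0.794 × 9.81 = 7.78914 kN/m³.
Let θ = 74.4° be the plate's angle to the horizontal; measure y along the incline from where the plane meets the free surface. Vertical depth h = y·sinθ with sinθ = 0.963163.
The centroid lies 2.8/2 = 1.4 m below the top edge, so y_c = 3.9 + 1.4 = 5.3 m and h_c = 5.3 × 0.963163 = 5.10476 m.
A = 2.56 × 2.8 = 7.168 m².
Resultant F = γ·h_c·A = 7.78914 × 5.10476 × 7.168 = 285.012 kN.
I_c = b·h³/12 = 2.56 × 2.8³/12 = 4.68309 m⁴.
Centre of pressure: y_p = y_c + I_c/(y_c·A) = 5.3 + 4.68309/(5.3 × 7.168) = 5.3 + 0.12327 = 5.42327 m along the plane.
Vertically, h_p = y_p·sinθ = 5.42327 × 0.963163 = 5.22349 m.

h_p = 5.223 m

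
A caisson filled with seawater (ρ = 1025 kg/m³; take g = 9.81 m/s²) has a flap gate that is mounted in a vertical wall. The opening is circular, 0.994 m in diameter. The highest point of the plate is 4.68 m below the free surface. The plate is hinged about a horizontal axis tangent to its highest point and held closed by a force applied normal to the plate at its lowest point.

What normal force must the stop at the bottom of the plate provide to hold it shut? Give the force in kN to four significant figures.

γ = ρg = 1025 × 9.81 / 1000 = 10.05525 kN/m³.
The centroid is at the centre, 0.497 m below the top of the plate, so the centroid depth is h_c = 4.68 + 0.497 = 5.177 m.
A = π(0.497)² = 0.776002 m².
Resultant F = γ·h_c·A = 10.05525 × 5.177 × 0.776002 = 40.3956 kN.
I_c = πr⁴/4 = π × 0.497⁴/4 = 0.0479198 m⁴.
Centre of pressure: y_p = y_c + I_c/(y_c·A) = 5.177 + 0.0479198/(5.177 × 0.776002) = 5.177 + 0.0119282 = 5.18893 m along the plane.
The resultant acts 0.497 + 0.0119282 = 0.508928 m (along the plate) below the hinge at the top edge, so the moment about the hinge is M = F × 0.508928 = 40.3956 × 0.508928 = 20.5585 kN·m.
A normal force at the bottom, 0.994 m from the hinge, must supply this moment: P = 20.5585/0.994 = 20.6826 kN.

P ≈ 20.68 kN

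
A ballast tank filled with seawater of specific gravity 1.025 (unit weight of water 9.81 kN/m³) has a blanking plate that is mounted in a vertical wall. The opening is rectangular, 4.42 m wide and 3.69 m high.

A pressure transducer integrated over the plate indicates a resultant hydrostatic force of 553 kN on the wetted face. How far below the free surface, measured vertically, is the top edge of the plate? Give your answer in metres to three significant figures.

d_top ≈ 1.53 m

γ = 1.025 × 9.81 = 10.05525 kN/m³.
A = 4.42 × 3.69 = 16.3098 m².
From F = γ·h_c·A, the centroid depth is h_c = 553/(10.05525 × 16.3098) = 3.37197 m.
The centroid lies 3.69/2 = 1.845 m below the top edge, so the top edge sits at h_top = 3.37197 − 1.845 = 1.52697 m below the surface.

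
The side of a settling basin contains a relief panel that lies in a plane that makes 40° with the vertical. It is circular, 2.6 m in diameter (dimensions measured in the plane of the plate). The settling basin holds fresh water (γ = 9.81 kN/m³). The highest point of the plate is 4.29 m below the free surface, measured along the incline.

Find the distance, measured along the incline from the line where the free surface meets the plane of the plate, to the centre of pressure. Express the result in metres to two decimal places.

y_p = 5.67 m

γ = 9.81 kN/m³.
The plate makes 40° with the vertical, i.e. θ = 90° − 40° = 50° to the horizontal. Measuring y along the incline from the free-surface line, vertical depth h = y·sinθ with sinθ = 0.766044.
The centroid is at the centre, 1.3 m below the top of the plate, so y_c = 4.29 + 1.3 = 5.59 m and h_c = 5.59 × 0.766044 = 4.28219 m.
A = π(1.3)² = 5.30929 m².
Resultant F = γ·h_c·A = 9.81 × 4.28219 × 5.30929 = 223.034 kN.
I_c = πr⁴/4 = π × 1.3⁴/4 = 2.24318 m⁴.
Centre of pressure: y_p = y_c + I_c/(y_c·A) = 5.59 + 2.24318/(5.59 × 5.30929) = 5.59 + 0.0755816 = 5.66558 m along the plane.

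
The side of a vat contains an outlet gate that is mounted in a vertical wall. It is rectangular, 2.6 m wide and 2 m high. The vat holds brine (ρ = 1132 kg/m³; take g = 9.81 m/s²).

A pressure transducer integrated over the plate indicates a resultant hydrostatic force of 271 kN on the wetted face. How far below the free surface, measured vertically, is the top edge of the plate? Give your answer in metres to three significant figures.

γ = ρg = 1132 × 9.81 / 1000 = 11.10492 kN/m³.
A = 2.6 × 2 = 5.2 m².
From F = γ·h_c·A, the centroid depth is h_c = 271/(11.10492 × 5.2) = 4.693 m.
The centroid lies 2/2 = 1 m below the top edge, so the top edge sits at h_top = 4.693 − 1 = 3.693 m below the surface.

d_top ≈ 3.69 m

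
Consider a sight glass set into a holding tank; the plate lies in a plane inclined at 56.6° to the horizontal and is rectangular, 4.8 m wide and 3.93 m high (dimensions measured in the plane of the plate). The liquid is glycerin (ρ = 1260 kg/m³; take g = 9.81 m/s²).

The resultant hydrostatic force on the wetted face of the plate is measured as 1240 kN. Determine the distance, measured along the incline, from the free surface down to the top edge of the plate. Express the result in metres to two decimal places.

γ = ρg = 1260 × 9.81 / 1000 = 12.3606 kN/m³.
A = 4.8 × 3.93 = 18.864 m².
From F = γ·h_c·A, the centroid depth is h_c = 1240/(12.3606 × 18.864) = 5.318 m.
Let θ = 56.6° be the plate's angle to the horizontal; measure y along the incline from where the plane meets the free surface. Vertical depth h = y·sinθ with sinθ = 0.834848.
Along the incline, y_c = h_c/sinθ = 5.318/0.834848 = 6.37002 m.
The centroid lies 3.93/2 = 1.965 m below the top edge, so the top edge sits at y_top = 6.37002 − 1.965 = 4.40502 m along the incline.

y_top ≈ 4.41 m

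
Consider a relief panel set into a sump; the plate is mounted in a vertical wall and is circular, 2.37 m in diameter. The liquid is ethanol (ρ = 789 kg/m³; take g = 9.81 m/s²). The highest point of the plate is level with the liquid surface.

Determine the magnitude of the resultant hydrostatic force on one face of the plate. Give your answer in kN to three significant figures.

γ = ρg = 789 × 9.81 / 1000 = 7.74009 kN/m³.
The centroid is at the centre, 1.185 m below the top of the plate, so the centroid depth is h_c = 1.185 m.
A = π(1.185)² = 4.4115 m².
Resultant F = γ·h_c·A = 7.74009 × 1.185 × 4.4115 = 40.4623 kN.

F ≈ 40.5 kN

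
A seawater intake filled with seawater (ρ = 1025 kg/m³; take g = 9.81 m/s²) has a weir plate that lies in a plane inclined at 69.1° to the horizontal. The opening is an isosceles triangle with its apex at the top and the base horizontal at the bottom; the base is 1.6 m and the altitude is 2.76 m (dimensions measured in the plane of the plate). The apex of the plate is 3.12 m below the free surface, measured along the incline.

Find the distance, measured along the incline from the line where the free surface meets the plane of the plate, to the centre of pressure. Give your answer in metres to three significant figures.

y_p = 5.05 m

γ = ρg = 1025 × 9.81 / 1000 = 10.05525 kN/m³.
Let θ = 69.1° be the plate's angle to the horizontal; measure y along the incline from where the plane meets the free surface. Vertical depth h = y·sinθ with sinθ = 0.934204.
With the apex up, the centroid sits 2h/3 = 2 × 2.76/3 = 1.84 m below the apex, so y_c = 3.12 + 1.84 = 4.96 m and h_c = 4.96 × 0.934204 = 4.63365 m.
A = ½ × 1.6 × 2.76 = 2.208 m².
Resultant F = γ·h_c·A = 10.05525 × 4.63365 × 2.208 = 102.876 kN.
I_c = b·h³/36 = 1.6 × 2.76³/36 = 0.934426 m⁴.
Centre of pressure: y_p = y_c + I_c/(y_c·A) = 4.96 + 0.934426/(4.96 × 2.208) = 4.96 + 0.0853226 = 5.04532 m along the plane.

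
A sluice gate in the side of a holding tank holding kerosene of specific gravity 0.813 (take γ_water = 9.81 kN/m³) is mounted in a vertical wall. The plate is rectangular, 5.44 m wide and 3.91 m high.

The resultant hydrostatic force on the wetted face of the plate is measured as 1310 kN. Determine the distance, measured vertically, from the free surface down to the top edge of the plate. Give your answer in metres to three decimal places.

γ = 0.813 × 9.81 = 7.97553 kN/m³.
A = 5.44 × 3.91 = 21.2704 m².
From F = γ·h_c·A, the centroid depth is h_c = 1310/(7.97553 × 21.2704) = 7.72211 m.
The centroid lies 3.91/2 = 1.955 m below the top edge, so the top edge sits at h_top = 7.72211 − 1.955 = 5.76711 m below the surface.

d_top ≈ 5.767 m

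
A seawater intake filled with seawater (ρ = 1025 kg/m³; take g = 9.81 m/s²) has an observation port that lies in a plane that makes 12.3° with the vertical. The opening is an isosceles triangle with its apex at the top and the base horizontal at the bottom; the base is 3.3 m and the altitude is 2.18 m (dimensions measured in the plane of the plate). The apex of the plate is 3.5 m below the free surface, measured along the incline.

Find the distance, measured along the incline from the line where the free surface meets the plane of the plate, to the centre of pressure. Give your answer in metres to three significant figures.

y_p = 5.01 m

γ = ρg = 1025 × 9.81 / 1000 = 10.05525 kN/m³.
The plate makes 12.3° with the vertical, i.e. θ = 90° − 12.3° = 77.7° to the horizontal. Measuring y along the incline from the free-surface line, vertical depth h = y·sinθ with sinθ = 0.977046.
With the apex up, the centroid sits 2h/3 = 2 × 2.18/3 = 1.45333 m below the apex, so y_c = 3.5 + 1.45333 = 4.95333 m and h_c = 4.95333 × 0.977046 = 4.83963 m.
A = ½ × 3.3 × 2.18 = 3.597 m².
Resultant F = γ·h_c·A = 10.05525 × 4.83963 × 3.597 = 175.043 kN.
I_c = b·h³/36 = 3.3 × 2.18³/36 = 0.949688 m⁴.
Centre of pressure: y_p = y_c + I_c/(y_c·A) = 4.95333 + 0.949688/(4.95333 × 3.597) = 4.95333 + 0.053302 = 5.00663 m along the plane.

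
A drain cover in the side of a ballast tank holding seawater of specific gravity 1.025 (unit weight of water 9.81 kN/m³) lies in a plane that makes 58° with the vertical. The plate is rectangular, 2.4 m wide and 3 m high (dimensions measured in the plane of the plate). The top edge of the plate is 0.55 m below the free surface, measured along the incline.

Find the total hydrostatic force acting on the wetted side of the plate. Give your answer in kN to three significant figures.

F ≈ 78.6 kN

γ = 1.025 × 9.81 = 10.05525 kN/m³.
The plate makes 58° with the vertical, i.e. θ = 90° − 58° = 32° to the horizontal. Measuring y along the incline from the free-surface line, vertical depth h = y·sinθ with sinθ = 0.529919.
The centroid lies 3/2 = 1.5 m below the top edge, so y_c = 0.55 + 1.5 = 2.05 m and h_c = 2.05 × 0.529919 = 1.08633 m.
A = 2.4 × 3 = 7.2 m².
Resultant F = γ·h_c·A = 10.05525 × 1.08633 × 7.2 = 78.6479 kN.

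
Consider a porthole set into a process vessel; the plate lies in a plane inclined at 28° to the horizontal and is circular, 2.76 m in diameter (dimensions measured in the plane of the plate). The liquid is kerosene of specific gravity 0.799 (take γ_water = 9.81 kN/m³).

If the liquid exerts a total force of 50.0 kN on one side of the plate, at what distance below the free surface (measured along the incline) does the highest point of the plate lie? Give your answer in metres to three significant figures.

y_top ≈ 0.891 m

γ = 0.799 × 9.81 = 7.83819 kN/m³.
A = π(1.38)² = 5.98285 m².
From F = γ·h_c·A, the centroid depth is h_c = 50.0/(7.83819 × 5.98285) = 1.06622 m.
Let θ = 28° be the plate's angle to the horizontal; measure y along the incline from where the plane meets the free surface. Vertical depth h = y·sinθ with sinθ = 0.469472.
Along the incline, y_c = h_c/sinθ = 1.06622/0.469472 = 2.2711 m.
The centroid is at the centre, 1.38 m below the top of the plate, so the highest point sits at y_top = 2.2711 − 1.38 = 0.8911 m along the incline.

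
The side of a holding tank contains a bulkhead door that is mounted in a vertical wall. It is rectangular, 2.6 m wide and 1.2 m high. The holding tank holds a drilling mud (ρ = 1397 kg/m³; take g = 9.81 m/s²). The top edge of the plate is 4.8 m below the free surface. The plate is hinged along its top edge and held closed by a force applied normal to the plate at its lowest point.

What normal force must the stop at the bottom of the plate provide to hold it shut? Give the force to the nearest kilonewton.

γ = ρg = 1397 × 9.81 / 1000 = 13.70457 kN/m³.
The centroid lies 1.2/2 = 0.6 m below the top edge, so the centroid depth is h_c = 4.8 + 0.6 = 5.4 m.
A = 2.6 × 1.2 = 3.12 m².
Resultant F = γ·h_c·A = 13.70457 × 5.4 × 3.12 = 230.895 kN.
I_c = b·h³/12 = 2.6 × 1.2³/12 = 0.3744 m⁴.
Centre of pressure: y_p = y_c + I_c/(y_c·A) = 5.4 + 0.3744/(5.4 × 3.12) = 5.4 + 0.0222222 = 5.42222 m along the plane.
The resultant acts 0.6 + 0.0222222 = 0.622222 m (along the plate) below the hinge at the top edge, so the moment about the hinge is M = F × 0.622222 = 230.895 × 0.622222 = 143.668 kN·m.
A normal force at the bottom, 1.2 m from the hinge, must supply this moment: P = 143.668/1.2 = 119.723 kN.

P ≈ 120 kN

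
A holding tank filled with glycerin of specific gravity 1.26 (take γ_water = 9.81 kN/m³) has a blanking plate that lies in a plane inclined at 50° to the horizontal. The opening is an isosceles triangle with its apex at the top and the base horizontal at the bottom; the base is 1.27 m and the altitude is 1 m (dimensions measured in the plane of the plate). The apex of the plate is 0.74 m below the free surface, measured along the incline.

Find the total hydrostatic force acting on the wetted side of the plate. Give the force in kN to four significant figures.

γ = 1.26 × 9.81 = 12.3606 kN/m³.
Let θ = 50° be the plate's angle to the horizontal; measure y along the incline from where the plane meets the free surface. Vertical depth h = y·sinθ with sinθ = 0.766044.
With the apex up, the centroid sits 2h/3 = 2 × 1/3 = 0.666667 m below the apex, so y_c = 0.74 + 0.666667 = 1.40667 m and h_c = 1.40667 × 0.766044 = 1.07757 m.
A = ½ × 1.27 × 1 = 0.635 m².
Resultant F = γ·h_c·A = 12.3606 × 1.07757 × 0.635 = 8.45783 kN.

F ≈ 8.458 kN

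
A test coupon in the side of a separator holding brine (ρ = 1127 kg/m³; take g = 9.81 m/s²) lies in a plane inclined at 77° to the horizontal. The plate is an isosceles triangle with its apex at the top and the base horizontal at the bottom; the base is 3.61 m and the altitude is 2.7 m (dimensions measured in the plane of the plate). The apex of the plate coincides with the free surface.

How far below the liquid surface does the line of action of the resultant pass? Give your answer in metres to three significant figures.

h_p = 1.97 m

γ = ρg = 1127 × 9.81 / 1000 = 11.05587 kN/m³.
Let θ = 77° be the plate's angle to the horizontal; measure y along the incline from where the plane meets the free surface. Vertical depth h = y·sinθ with sinθ = 0.974370.
With the apex up, the centroid sits 2h/3 = 2 × 2.7/3 = 1.8 m below the apex, so y_c = 1.8 m and h_c = 1.8 × 0.974370 = 1.75387 m.
A = ½ × 3.61 × 2.7 = 4.8735 m².
Resultant F = γ·h_c·A = 11.05587 × 1.75387 × 4.8735 = 94.4999 kN.
I_c = b·h³/36 = 3.61 × 2.7³/36 = 1.97377 m⁴.
Centre of pressure: y_p = y_c + I_c/(y_c·A) = 1.8 + 1.97377/(1.8 × 4.8735) = 1.8 + 0.225 = 2.025 m along the plane.
Vertically, h_p = y_p·sinθ = 2.025 × 0.974370 = 1.9731 m.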